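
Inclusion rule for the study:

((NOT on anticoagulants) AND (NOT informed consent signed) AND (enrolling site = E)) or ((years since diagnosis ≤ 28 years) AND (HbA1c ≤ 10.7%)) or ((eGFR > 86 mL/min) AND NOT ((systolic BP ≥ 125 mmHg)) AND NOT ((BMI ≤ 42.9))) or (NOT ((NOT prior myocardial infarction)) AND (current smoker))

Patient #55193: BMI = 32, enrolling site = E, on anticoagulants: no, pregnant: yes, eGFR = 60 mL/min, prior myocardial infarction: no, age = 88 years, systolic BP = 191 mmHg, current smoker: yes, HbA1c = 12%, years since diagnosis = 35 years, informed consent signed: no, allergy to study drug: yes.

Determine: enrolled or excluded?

Atomic conditions:
  NOT on anticoagulants: no → true
  NOT informed consent signed: no → true
  enrolling site = E: E == E is true
  years since diagnosis ≤ 28 years: 35 ≤ 28 is false
  HbA1c ≤ 10.7%: 12 ≤ 10.7 is false
  eGFR > 86 mL/min: 60 > 86 is false
  systolic BP ≥ 125 mmHg: 191 ≥ 125 is true
  BMI ≤ 42.9: 32 ≤ 42.9 is true
  NOT prior myocardial infarction: no → true
  current smoker: yes → true
Combine:
[1] true AND true AND true = true
[2] false AND false = false
[3.2] NOT true = false
[3.3] NOT true = false
[3] false AND false AND false = false
[4.1] NOT true = false
[4] false AND true = false
[root] true OR false OR false OR false = true
Overall: true → enrolled

Enrolled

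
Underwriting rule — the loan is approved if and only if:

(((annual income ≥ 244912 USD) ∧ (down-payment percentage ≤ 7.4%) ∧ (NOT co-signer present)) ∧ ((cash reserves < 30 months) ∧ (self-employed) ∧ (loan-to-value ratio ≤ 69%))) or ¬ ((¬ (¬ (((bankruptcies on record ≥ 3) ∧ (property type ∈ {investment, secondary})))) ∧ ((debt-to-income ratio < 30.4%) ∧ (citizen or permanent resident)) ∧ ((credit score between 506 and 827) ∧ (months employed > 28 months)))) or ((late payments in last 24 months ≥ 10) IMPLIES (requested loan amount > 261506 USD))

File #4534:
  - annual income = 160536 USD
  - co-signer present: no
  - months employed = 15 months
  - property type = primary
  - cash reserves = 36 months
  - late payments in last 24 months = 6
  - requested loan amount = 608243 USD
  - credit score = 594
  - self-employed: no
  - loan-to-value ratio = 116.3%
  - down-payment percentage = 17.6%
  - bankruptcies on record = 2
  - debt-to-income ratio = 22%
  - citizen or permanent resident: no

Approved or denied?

Approved

Atomic conditions:
  annual income ≥ 244912 USD: 160536 ≥ 244912 is false
  down-payment percentage ≤ 7.4%: 17.6 ≤ 7.4 is false
  NOT co-signer present: no → true
  cash reserves < 30 months: 36 < 30 is false
  self-employed: no → false
  loan-to-value ratio ≤ 69%: 116.3 ≤ 69 is false
  bankruptcies on record ≥ 3: 2 ≥ 3 is false
  property type ∈ {investment, secondary}: primary is not in the set → false
  debt-to-income ratio < 30.4%: 22 < 30.4 is true
  citizen or permanent resident: no → false
  credit score between 506 and 827: 594 in [506, 827] is true
  months employed > 28 months: 15 > 28 is false
  late payments in last 24 months ≥ 10: 6 ≥ 10 is false
  requested loan amount > 261506 USD: 608243 > 261506 is true
Combine:
[1.1] false AND false AND true = false
[1.2] false AND false AND false = false
[1] false AND false = false
[2.1.1.1.1] false AND false = false
[2.1.1.1] NOT false = true
[2.1.1] NOT true = false
[2.1.2] true AND false = false
[2.1.3] true AND false = false
[2.1] false AND false AND false = false
[2] NOT false = true
[3] false → true (antecedent false ⇒ implication holds) = true
[root] false OR true OR true = true
Overall: true → approved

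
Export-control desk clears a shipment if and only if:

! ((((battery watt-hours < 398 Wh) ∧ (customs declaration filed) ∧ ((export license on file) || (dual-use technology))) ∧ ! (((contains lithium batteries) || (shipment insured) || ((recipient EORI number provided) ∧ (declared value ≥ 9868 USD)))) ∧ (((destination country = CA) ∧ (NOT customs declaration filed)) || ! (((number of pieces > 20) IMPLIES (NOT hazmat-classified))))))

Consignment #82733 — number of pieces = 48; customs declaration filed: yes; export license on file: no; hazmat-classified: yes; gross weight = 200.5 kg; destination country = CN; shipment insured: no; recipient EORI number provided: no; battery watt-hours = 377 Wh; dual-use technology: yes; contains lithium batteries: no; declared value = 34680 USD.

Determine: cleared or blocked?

Blocked

Atomic conditions:
  battery watt-hours < 398 Wh: 377 < 398 is true
  customs declaration filed: yes → true
  export license on file: no → false
  dual-use technology: yes → true
  contains lithium batteries: no → false
  shipment insured: no → false
  recipient EORI number provided: no → false
  declared value ≥ 9868 USD: 34680 ≥ 9868 is true
  destination country = CA: CN == CA is false
  NOT customs declaration filed: yes → false
  number of pieces > 20: 48 > 20 is true
  NOT hazmat-classified: yes → false
Combine:
[1.1.3] false OR true = true
[1.1] true AND true AND true = true
[1.2.1.3] false AND true = false
[1.2.1] false OR false OR false = false
[1.2] NOT false = true
[1.3.1] false AND false = false
[1.3.2.1] true → false = false
[1.3.2] NOT false = true
[1.3] false OR true = true
[1] true AND true AND true = true
[root] NOT true = false
Overall: false → blocked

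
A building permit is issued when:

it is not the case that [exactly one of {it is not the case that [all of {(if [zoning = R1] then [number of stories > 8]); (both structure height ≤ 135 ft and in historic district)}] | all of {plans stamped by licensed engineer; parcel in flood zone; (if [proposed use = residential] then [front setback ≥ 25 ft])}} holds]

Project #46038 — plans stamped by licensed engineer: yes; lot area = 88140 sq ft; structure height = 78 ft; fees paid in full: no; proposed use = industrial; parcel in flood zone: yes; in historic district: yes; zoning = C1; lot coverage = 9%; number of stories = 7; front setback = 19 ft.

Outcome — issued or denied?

Denied

Atomic conditions:
  zoning = R1: C1 == R1 is false
  number of stories > 8: 7 > 8 is false
  structure height ≤ 135 ft: 78 ≤ 135 is true
  in historic district: yes → true
  plans stamped by licensed engineer: yes → true
  parcel in flood zone: yes → true
  proposed use = residential: industrial == residential is false
  front setback ≥ 25 ft: 19 ≥ 25 is false
Combine:
[1.1.1.1] false → false (antecedent false ⇒ implication holds) = true
[1.1.1.2] true AND true = true
[1.1.1] true AND true = true
[1.1] NOT true = false
[1.2.3] false → false (antecedent false ⇒ implication holds) = true
[1.2] true AND true AND true = true
[1] exactly-one(false, true) = true
[root] NOT true = false
Overall: false → denied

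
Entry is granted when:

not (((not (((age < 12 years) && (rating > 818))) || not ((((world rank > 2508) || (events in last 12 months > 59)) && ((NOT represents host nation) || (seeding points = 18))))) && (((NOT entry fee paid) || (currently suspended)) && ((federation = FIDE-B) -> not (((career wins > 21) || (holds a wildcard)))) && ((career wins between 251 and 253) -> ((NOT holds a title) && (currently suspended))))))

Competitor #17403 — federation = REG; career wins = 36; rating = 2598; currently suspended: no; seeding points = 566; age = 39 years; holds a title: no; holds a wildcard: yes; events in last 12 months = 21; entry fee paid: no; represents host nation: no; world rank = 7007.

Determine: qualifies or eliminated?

Eliminated

Atomic conditions:
  age < 12 years: 39 < 12 is false
  rating > 818: 2598 > 818 is true
  world rank > 2508: 7007 > 2508 is true
  events in last 12 months > 59: 21 > 59 is false
  NOT represents host nation: no → true
  seeding points = 18: 566 == 18 is false
  NOT entry fee paid: no → true
  currently suspended: no → false
  federation = FIDE-B: REG == FIDE-B is false
  career wins > 21: 36 > 21 is true
  holds a wildcard: yes → true
  career wins between 251 and 253: 36 in [251, 253] is false
  NOT holds a title: no → true
Combine:
[1.1.1.1] false AND true = false
[1.1.1] NOT false = true
[1.1.2.1.1] true OR false = true
[1.1.2.1.2] true OR false = true
[1.1.2.1] true AND true = true
[1.1.2] NOT true = false
[1.1] true OR false = true
[1.2.1] true OR false = true
[1.2.2.2.1] true OR true = true
[1.2.2.2] NOT true = false
[1.2.2] false → false (antecedent false ⇒ implication holds) = true
[1.2.3.2] true AND false = false
[1.2.3] false → false (antecedent false ⇒ implication holds) = true
[1.2] true AND true AND true = true
[1] true AND true = true
[root] NOT true = false
Overall: false → eliminated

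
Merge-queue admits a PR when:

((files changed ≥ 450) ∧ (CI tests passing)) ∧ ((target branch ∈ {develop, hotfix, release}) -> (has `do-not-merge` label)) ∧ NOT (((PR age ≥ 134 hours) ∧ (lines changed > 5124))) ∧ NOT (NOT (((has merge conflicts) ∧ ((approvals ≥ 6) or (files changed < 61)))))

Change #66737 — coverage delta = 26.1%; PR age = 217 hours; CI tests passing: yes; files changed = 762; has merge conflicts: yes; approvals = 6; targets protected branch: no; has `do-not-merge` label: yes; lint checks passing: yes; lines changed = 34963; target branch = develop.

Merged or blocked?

Atomic conditions:
  files changed ≥ 450: 762 ≥ 450 is true
  CI tests passing: yes → true
  target branch ∈ {develop, hotfix, release}: develop is in the set → true
  has `do-not-merge` label: yes → true
  PR age ≥ 134 hours: 217 ≥ 134 is true
  lines changed > 5124: 34963 > 5124 is true
  has merge conflicts: yes → true
  approvals ≥ 6: 6 ≥ 6 is true
  files changed < 61: 762 < 61 is false
Combine:
[1] true AND true = true
[2] true → true = true
[3.1] true AND true = true
[3] NOT true = false
[4.1.1.2] true OR false = true
[4.1.1] true AND true = true
[4.1] NOT true = false
[4] NOT false = true
[root] true AND true AND false AND true = false
Overall: false → blocked

Blocked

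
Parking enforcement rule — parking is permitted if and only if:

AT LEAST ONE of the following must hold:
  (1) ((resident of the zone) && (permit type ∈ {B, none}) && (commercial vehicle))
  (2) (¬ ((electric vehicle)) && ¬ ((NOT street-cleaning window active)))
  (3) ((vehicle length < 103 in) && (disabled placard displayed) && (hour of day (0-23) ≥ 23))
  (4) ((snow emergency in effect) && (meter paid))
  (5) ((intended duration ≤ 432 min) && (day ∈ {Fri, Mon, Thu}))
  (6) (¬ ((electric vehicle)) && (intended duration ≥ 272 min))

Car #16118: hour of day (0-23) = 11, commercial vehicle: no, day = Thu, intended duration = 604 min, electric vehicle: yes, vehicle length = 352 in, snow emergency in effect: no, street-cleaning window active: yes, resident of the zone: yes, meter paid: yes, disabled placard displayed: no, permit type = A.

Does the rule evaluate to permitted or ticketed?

Atomic conditions:
  resident of the zone: yes → true
  permit type ∈ {B, none}: A is not in the set → false
  commercial vehicle: no → false
  electric vehicle: yes → true
  NOT street-cleaning window active: yes → false
  vehicle length < 103 in: 352 < 103 is false
  disabled placard displayed: no → false
  hour of day (0-23) ≥ 23: 11 ≥ 23 is false
  snow emergency in effect: no → false
  meter paid: yes → true
  intended duration ≤ 432 min: 604 ≤ 432 is false
  day ∈ {Fri, Mon, Thu}: Thu is in the set → true
  intended duration ≥ 272 min: 604 ≥ 272 is true
Combine:
[1] true AND false AND false = false
[2.1] NOT true = false
[2.2] NOT false = true
[2] false AND true = false
[3] false AND false AND false = false
[4] false AND true = false
[5] false AND true = false
[6.1] NOT true = false
[6] false AND true = false
[root] false OR false OR false OR false OR false OR false = false
Overall: false → ticketed

Ticketed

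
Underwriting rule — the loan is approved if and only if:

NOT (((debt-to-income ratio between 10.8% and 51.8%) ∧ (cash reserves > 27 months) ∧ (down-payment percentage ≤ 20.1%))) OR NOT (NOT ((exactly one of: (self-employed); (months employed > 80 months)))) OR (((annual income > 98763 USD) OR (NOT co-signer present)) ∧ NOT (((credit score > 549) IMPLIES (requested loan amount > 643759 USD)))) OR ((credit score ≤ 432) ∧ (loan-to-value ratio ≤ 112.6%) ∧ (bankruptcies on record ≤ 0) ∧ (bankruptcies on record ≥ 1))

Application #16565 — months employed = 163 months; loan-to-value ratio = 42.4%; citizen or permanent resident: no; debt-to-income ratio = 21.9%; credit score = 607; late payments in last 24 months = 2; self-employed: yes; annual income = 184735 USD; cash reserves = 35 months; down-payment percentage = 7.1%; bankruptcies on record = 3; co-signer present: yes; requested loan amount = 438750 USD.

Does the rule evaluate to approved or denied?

Approved

Atomic conditions:
  debt-to-income ratio between 10.8% and 51.8%: 21.9 in [10.8, 51.8] is true
  cash reserves > 27 months: 35 > 27 is true
  down-payment percentage ≤ 20.1%: 7.1 ≤ 20.1 is true
  self-employed: yes → true
  months employed > 80 months: 163 > 80 is true
  annual income > 98763 USD: 184735 > 98763 is true
  NOT co-signer present: yes → false
  credit score > 549: 607 > 549 is true
  requested loan amount > 643759 USD: 438750 > 643759 is false
  credit score ≤ 432: 607 ≤ 432 is false
  loan-to-value ratio ≤ 112.6%: 42.4 ≤ 112.6 is true
  bankruptcies on record ≤ 0: 3 ≤ 0 is false
  bankruptcies on record ≥ 1: 3 ≥ 1 is true
Combine:
[1.1] true AND true AND true = true
[1] NOT true = false
[2.1.1] exactly-one(true, true) = false
[2.1] NOT false = true
[2] NOT true = false
[3.1] true OR false = true
[3.2.1] true → false = false
[3.2] NOT false = true
[3] true AND true = true
[4] false AND true AND false AND true = false
[root] false OR false OR true OR false = true
Overall: true → approved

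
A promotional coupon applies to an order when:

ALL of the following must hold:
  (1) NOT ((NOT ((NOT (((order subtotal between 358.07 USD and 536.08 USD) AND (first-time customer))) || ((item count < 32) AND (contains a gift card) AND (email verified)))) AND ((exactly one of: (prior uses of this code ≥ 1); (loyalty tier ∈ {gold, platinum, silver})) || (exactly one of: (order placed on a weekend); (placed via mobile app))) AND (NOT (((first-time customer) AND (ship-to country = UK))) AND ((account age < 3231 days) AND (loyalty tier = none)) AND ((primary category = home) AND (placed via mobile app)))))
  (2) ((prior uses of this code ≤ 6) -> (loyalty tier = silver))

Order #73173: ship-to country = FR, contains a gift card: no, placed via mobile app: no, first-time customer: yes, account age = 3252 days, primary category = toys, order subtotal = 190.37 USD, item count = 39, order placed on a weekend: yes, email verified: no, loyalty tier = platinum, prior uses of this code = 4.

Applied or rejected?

Rejected

Atomic conditions:
  order subtotal between 358.07 USD and 536.08 USD: 190.37 in [358.07, 536.08] is false
  first-time customer: yes → true
  item count < 32: 39 < 32 is false
  contains a gift card: no → false
  email verified: no → false
  prior uses of this code ≥ 1: 4 ≥ 1 is true
  loyalty tier ∈ {gold, platinum, silver}: platinum is in the set → true
  order placed on a weekend: yes → true
  placed via mobile app: no → false
  ship-to country = UK: FR == UK is false
  account age < 3231 days: 3252 < 3231 is false
  loyalty tier = none: platinum == none is false
  primary category = home: toys == home is false
  prior uses of this code ≤ 6: 4 ≤ 6 is true
  loyalty tier = silver: platinum == silver is false
Combine:
[1.1.1.1.1.1] false AND true = false
[1.1.1.1.1] NOT false = true
[1.1.1.1.2] false AND false AND false = false
[1.1.1.1] true OR false = true
[1.1.1] NOT true = false
[1.1.2.1] exactly-one(true, true) = false
[1.1.2.2] exactly-one(true, false) = true
[1.1.2] false OR true = true
[1.1.3.1.1] true AND false = false
[1.1.3.1] NOT false = true
[1.1.3.2] false AND false = false
[1.1.3.3] false AND false = false
[1.1.3] true AND false AND false = false
[1.1] false AND true AND false = false
[1] NOT false = true
[2] true → false = false
[root] true AND false = false
Overall: false → rejected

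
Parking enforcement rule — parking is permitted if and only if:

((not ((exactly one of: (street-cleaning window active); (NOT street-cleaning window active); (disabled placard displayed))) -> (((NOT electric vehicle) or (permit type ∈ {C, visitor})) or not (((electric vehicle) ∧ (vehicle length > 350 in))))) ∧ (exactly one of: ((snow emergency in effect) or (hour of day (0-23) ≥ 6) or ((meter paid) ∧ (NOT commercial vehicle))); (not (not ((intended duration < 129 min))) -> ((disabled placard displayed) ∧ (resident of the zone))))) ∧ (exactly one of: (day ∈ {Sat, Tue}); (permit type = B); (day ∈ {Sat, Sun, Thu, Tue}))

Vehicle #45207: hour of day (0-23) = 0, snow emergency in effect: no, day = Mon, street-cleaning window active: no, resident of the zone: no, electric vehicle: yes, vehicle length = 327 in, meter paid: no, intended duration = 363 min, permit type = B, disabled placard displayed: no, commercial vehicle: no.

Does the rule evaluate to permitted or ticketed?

Permitted

Atomic conditions:
  street-cleaning window active: no → false
  NOT street-cleaning window active: no → true
  disabled placard displayed: no → false
  NOT electric vehicle: yes → false
  permit type ∈ {C, visitor}: B is not in the set → false
  electric vehicle: yes → true
  vehicle length > 350 in: 327 > 350 is false
  snow emergency in effect: no → false
  hour of day (0-23) ≥ 6: 0 ≥ 6 is false
  meter paid: no → false
  NOT commercial vehicle: no → true
  intended duration < 129 min: 363 < 129 is false
  resident of the zone: no → false
  day ∈ {Sat, Tue}: Mon is not in the set → false
  permit type = B: B == B is true
  day ∈ {Sat, Sun, Thu, Tue}: Mon is not in the set → false
Combine:
[1.1.1.1] exactly-one(false, true, false) = true
[1.1.1] NOT true = false
[1.1.2.1] false OR false = false
[1.1.2.2.1] true AND false = false
[1.1.2.2] NOT false = true
[1.1.2] false OR true = true
[1.1] false → true (antecedent false ⇒ implication holds) = true
[1.2.1.3] false AND true = false
[1.2.1] false OR false OR false = false
[1.2.2.1.1] NOT false = true
[1.2.2.1] NOT true = false
[1.2.2.2] false AND false = false
[1.2.2] false → false (antecedent false ⇒ implication holds) = true
[1.2] exactly-one(false, true) = true
[1] true AND true = true
[2] exactly-one(false, true, false) = true
[root] true AND true = true
Overall: true → permitted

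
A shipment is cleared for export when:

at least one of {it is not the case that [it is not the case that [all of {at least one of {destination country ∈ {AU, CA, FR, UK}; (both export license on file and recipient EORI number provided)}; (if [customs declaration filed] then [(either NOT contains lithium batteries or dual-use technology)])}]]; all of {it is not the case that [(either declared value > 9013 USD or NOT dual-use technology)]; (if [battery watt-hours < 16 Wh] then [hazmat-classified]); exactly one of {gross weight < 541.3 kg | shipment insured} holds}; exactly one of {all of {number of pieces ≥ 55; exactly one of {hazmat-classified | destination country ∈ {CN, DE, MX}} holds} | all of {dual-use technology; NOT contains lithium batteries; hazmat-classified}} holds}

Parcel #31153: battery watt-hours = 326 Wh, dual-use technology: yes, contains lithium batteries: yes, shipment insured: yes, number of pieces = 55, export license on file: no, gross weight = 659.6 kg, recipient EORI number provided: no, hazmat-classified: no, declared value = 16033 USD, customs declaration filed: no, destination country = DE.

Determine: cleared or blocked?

Cleared

Atomic conditions:
  destination country ∈ {AU, CA, FR, UK}: DE is not in the set → false
  export license on file: no → false
  recipient EORI number provided: no → false
  customs declaration filed: no → false
  NOT contains lithium batteries: yes → false
  dual-use technology: yes → true
  declared value > 9013 USD: 16033 > 9013 is true
  NOT dual-use technology: yes → false
  battery watt-hours < 16 Wh: 326 < 16 is false
  hazmat-classified: no → false
  gross weight < 541.3 kg: 659.6 < 541.3 is false
  shipment insured: yes → true
  number of pieces ≥ 55: 55 ≥ 55 is true
  destination country ∈ {CN, DE, MX}: DE is in the set → true
Combine:
[1.1.1.1.2] false AND false = false
[1.1.1.1] false OR false = false
[1.1.1.2.2] false OR true = true
[1.1.1.2] false → true (antecedent false ⇒ implication holds) = true
[1.1.1] false AND true = false
[1.1] NOT false = true
[1] NOT true = false
[2.1.1] true OR false = true
[2.1] NOT true = false
[2.2] false → false (antecedent false ⇒ implication holds) = true
[2.3] exactly-one(false, true) = true
[2] false AND true AND true = false
[3.1.2] exactly-one(false, true) = true
[3.1] true AND true = true
[3.2] true AND false AND false = false
[3] exactly-one(true, false) = true
[root] false OR false OR true = true
Overall: true → cleared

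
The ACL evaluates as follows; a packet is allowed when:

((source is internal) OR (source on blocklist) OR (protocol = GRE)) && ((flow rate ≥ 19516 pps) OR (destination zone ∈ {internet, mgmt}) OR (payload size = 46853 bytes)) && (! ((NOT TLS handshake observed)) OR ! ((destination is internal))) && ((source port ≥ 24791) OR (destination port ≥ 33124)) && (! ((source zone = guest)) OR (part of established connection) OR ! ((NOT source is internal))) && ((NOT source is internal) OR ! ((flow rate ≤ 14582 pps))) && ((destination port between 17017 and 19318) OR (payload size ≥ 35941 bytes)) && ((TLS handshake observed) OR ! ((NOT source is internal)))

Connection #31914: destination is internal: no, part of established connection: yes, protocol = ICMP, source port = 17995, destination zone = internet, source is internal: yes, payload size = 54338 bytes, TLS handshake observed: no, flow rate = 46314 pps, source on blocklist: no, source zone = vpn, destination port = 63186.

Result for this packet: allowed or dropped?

Allowed

Atomic conditions:
  source is internal: yes → true
  source on blocklist: no → false
  protocol = GRE: ICMP == GRE is false
  flow rate ≥ 19516 pps: 46314 ≥ 19516 is true
  destination zone ∈ {internet, mgmt}: internet is in the set → true
  payload size = 46853 bytes: 54338 == 46853 is false
  NOT TLS handshake observed: no → true
  destination is internal: no → false
  source port ≥ 24791: 17995 ≥ 24791 is false
  destination port ≥ 33124: 63186 ≥ 33124 is true
  source zone = guest: vpn == guest is false
  part of established connection: yes → true
  NOT source is internal: yes → false
  flow rate ≤ 14582 pps: 46314 ≤ 14582 is false
  destination port between 17017 and 19318: 63186 in [17017, 19318] is false
  payload size ≥ 35941 bytes: 54338 ≥ 35941 is true
  TLS handshake observed: no → false
Combine:
[1] true OR false OR false = true
[2] true OR true OR false = true
[3.1] NOT true = false
[3.2] NOT false = true
[3] false OR true = true
[4] false OR true = true
[5.1] NOT false = true
[5.3] NOT false = true
[5] true OR true OR true = true
[6.2] NOT false = true
[6] false OR true = true
[7] false OR true = true
[8.2] NOT false = true
[8] false OR true = true
[root] true AND true AND true AND true AND true AND true AND true AND true = true
Overall: true → allowed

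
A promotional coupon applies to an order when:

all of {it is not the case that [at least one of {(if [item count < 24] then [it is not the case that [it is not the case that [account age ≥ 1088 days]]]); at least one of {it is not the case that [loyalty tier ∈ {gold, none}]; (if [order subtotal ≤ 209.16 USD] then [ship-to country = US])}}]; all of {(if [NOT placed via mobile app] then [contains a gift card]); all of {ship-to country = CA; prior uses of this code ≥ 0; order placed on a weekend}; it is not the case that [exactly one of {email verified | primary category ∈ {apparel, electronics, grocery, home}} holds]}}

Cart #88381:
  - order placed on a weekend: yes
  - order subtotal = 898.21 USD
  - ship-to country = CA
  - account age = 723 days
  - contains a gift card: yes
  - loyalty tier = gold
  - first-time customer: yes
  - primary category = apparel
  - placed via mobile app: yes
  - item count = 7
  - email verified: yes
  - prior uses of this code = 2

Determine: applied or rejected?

Rejected

Atomic conditions:
  item count < 24: 7 < 24 is true
  account age ≥ 1088 days: 723 ≥ 1088 is false
  loyalty tier ∈ {gold, none}: gold is in the set → true
  order subtotal ≤ 209.16 USD: 898.21 ≤ 209.16 is false
  ship-to country = US: CA == US is false
  NOT placed via mobile app: yes → false
  contains a gift card: yes → true
  ship-to country = CA: CA == CA is true
  prior uses of this code ≥ 0: 2 ≥ 0 is true
  order placed on a weekend: yes → true
  email verified: yes → true
  primary category ∈ {apparel, electronics, grocery, home}: apparel is in the set → true
Combine:
[1.1.1.2.1] NOT false = true
[1.1.1.2] NOT true = false
[1.1.1] true → false = false
[1.1.2.1] NOT true = false
[1.1.2.2] false → false (antecedent false ⇒ implication holds) = true
[1.1.2] false OR true = true
[1.1] false OR true = true
[1] NOT true = false
[2.1] false → true (antecedent false ⇒ implication holds) = true
[2.2] true AND true AND true = true
[2.3.1] exactly-one(true, true) = false
[2.3] NOT false = true
[2] true AND true AND true = true
[root] false AND true = false
Overall: false → rejected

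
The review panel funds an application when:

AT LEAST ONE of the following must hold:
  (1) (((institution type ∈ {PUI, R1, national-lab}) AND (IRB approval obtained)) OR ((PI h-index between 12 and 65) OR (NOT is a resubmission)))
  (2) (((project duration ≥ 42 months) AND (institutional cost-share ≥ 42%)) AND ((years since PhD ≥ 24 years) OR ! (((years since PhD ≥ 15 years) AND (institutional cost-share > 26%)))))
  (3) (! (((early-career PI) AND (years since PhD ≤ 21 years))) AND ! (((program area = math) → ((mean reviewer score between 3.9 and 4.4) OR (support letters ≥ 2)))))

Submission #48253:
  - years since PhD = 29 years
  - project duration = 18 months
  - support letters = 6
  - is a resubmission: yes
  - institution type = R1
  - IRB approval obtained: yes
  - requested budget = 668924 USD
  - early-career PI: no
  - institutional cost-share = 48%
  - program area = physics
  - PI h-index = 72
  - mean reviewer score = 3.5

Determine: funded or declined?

Funded

Atomic conditions:
  institution type ∈ {PUI, R1, national-lab}: R1 is in the set → true
  IRB approval obtained: yes → true
  PI h-index between 12 and 65: 72 in [12, 65] is false
  NOT is a resubmission: yes → false
  project duration ≥ 42 months: 18 ≥ 42 is false
  institutional cost-share ≥ 42%: 48 ≥ 42 is true
  years since PhD ≥ 24 years: 29 ≥ 24 is true
  years since PhD ≥ 15 years: 29 ≥ 15 is true
  institutional cost-share > 26%: 48 > 26 is true
  early-career PI: no → false
  years since PhD ≤ 21 years: 29 ≤ 21 is false
  program area = math: physics == math is false
  mean reviewer score between 3.9 and 4.4: 3.5 in [3.9, 4.4] is false
  support letters ≥ 2: 6 ≥ 2 is true
Combine:
[1.1] true AND true = true
[1.2] false OR false = false
[1] true OR false = true
[2.1] false AND true = false
[2.2.2.1] true AND true = true
[2.2.2] NOT true = false
[2.2] true OR false = true
[2] false AND true = false
[3.1.1] false AND false = false
[3.1] NOT false = true
[3.2.1.2] false OR true = true
[3.2.1] false → true (antecedent false ⇒ implication holds) = true
[3.2] NOT true = false
[3] true AND false = false
[root] true OR false OR false = true
Overall: true → funded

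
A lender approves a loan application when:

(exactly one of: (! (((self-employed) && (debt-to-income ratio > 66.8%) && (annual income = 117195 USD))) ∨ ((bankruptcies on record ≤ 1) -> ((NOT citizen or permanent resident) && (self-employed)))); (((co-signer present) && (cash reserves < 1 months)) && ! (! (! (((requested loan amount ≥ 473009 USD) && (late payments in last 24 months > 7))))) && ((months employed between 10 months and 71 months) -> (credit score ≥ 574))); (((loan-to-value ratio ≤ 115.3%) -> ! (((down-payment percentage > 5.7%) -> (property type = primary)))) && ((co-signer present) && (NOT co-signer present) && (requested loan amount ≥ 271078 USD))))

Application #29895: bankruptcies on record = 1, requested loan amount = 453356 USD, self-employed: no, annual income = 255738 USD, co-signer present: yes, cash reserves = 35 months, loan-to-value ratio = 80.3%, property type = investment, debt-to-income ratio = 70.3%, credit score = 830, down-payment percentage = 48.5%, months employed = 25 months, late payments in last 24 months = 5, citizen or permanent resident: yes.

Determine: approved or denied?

Atomic conditions:
  self-employed: no → false
  debt-to-income ratio > 66.8%: 70.3 > 66.8 is true
  annual income = 117195 USD: 255738 == 117195 is false
  bankruptcies on record ≤ 1: 1 ≤ 1 is true
  NOT citizen or permanent resident: yes → false
  co-signer present: yes → true
  cash reserves < 1 months: 35 < 1 is false
  requested loan amount ≥ 473009 USD: 453356 ≥ 473009 is false
  late payments in last 24 months > 7: 5 > 7 is false
  months employed between 10 months and 71 months: 25 in [10, 71] is true
  credit score ≥ 574: 830 ≥ 574 is true
  loan-to-value ratio ≤ 115.3%: 80.3 ≤ 115.3 is true
  down-payment percentage > 5.7%: 48.5 > 5.7 is true
  property type = primary: investment == primary is false
  NOT co-signer present: yes → false
  requested loan amount ≥ 271078 USD: 453356 ≥ 271078 is true
Combine:
[1.1.1] false AND true AND false = false
[1.1] NOT false = true
[1.2.2] false AND false = false
[1.2] true → false = false
[1] true OR false = true
[2.1] true AND false = false
[2.2.1.1.1] false AND false = false
[2.2.1.1] NOT false = true
[2.2.1] NOT true = false
[2.2] NOT false = true
[2.3] true → true = true
[2] false AND true AND true = false
[3.1.2.1] true → false = false
[3.1.2] NOT false = true
[3.1] true → true = true
[3.2] true AND false AND true = false
[3] true AND false = false
[root] exactly-one(true, false, false) = true
Overall: true → approved

Approved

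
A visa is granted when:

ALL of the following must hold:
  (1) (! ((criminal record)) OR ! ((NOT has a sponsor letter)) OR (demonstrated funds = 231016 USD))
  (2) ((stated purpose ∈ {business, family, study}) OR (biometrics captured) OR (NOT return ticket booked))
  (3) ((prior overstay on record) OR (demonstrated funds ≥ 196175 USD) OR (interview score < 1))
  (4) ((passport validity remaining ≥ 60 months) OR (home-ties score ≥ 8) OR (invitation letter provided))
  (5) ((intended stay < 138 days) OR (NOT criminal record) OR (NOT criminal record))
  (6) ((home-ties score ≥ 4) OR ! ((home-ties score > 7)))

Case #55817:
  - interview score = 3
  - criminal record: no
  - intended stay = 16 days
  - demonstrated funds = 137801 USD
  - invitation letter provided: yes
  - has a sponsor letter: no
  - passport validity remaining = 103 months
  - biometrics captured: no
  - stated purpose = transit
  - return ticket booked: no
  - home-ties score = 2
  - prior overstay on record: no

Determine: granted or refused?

Refused

Atomic conditions:
  criminal record: no → false
  NOT has a sponsor letter: no → true
  demonstrated funds = 231016 USD: 137801 == 231016 is false
  stated purpose ∈ {business, family, study}: transit is not in the set → false
  biometrics captured: no → false
  NOT return ticket booked: no → true
  prior overstay on record: no → false
  demonstrated funds ≥ 196175 USD: 137801 ≥ 196175 is false
  interview score < 1: 3 < 1 is false
  passport validity remaining ≥ 60 months: 103 ≥ 60 is true
  home-ties score ≥ 8: 2 ≥ 8 is false
  invitation letter provided: yes → true
  intended stay < 138 days: 16 < 138 is true
  NOT criminal record: no → true
  home-ties score ≥ 4: 2 ≥ 4 is false
  home-ties score > 7: 2 > 7 is false
Combine:
[1.1] NOT false = true
[1.2] NOT true = false
[1] true OR false OR false = true
[2] false OR false OR true = true
[3] false OR false OR false = false
[4] true OR false OR true = true
[5] true OR true OR true = true
[6.2] NOT false = true
[6] false OR true = true
[root] true AND true AND false AND true AND true AND true = false
Overall: false → refused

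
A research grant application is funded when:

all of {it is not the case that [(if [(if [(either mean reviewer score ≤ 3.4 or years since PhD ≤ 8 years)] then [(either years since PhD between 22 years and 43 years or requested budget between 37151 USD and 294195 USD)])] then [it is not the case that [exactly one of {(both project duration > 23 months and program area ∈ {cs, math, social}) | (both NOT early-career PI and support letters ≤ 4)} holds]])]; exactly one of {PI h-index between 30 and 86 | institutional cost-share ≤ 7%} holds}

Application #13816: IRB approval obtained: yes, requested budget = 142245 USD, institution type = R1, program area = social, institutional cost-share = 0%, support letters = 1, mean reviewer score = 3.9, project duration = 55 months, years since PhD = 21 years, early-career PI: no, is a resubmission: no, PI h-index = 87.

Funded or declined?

Declined

Atomic conditions:
  mean reviewer score ≤ 3.4: 3.9 ≤ 3.4 is false
  years since PhD ≤ 8 years: 21 ≤ 8 is false
  years since PhD between 22 years and 43 years: 21 in [22, 43] is false
  requested budget between 37151 USD and 294195 USD: 142245 in [37151, 294195] is true
  project duration > 23 months: 55 > 23 is true
  program area ∈ {cs, math, social}: social is in the set → true
  NOT early-career PI: no → true
  support letters ≤ 4: 1 ≤ 4 is true
  PI h-index between 30 and 86: 87 in [30, 86] is false
  institutional cost-share ≤ 7%: 0 ≤ 7 is true
Combine:
[1.1.1.1] false OR false = false
[1.1.1.2] false OR true = true
[1.1.1] false → true (antecedent false ⇒ implication holds) = true
[1.1.2.1.1] true AND true = true
[1.1.2.1.2] true AND true = true
[1.1.2.1] exactly-one(true, true) = false
[1.1.2] NOT false = true
[1.1] true → true = true
[1] NOT true = false
[2] exactly-one(false, true) = true
[root] false AND true = false
Overall: false → declined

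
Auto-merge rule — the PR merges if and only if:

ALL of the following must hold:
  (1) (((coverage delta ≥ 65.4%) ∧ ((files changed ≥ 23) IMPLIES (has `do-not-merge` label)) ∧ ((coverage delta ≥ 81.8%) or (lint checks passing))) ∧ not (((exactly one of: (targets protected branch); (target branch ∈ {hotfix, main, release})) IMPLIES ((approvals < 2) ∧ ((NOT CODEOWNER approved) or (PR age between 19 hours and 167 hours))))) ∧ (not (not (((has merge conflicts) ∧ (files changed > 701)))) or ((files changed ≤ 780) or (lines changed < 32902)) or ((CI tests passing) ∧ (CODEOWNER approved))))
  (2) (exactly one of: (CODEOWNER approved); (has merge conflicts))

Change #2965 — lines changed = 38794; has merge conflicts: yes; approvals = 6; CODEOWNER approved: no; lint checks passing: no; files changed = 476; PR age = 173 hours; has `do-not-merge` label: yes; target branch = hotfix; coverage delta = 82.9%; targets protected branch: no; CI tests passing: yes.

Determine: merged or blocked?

Merged

Atomic conditions:
  coverage delta ≥ 65.4%: 82.9 ≥ 65.4 is true
  files changed ≥ 23: 476 ≥ 23 is true
  has `do-not-merge` label: yes → true
  coverage delta ≥ 81.8%: 82.9 ≥ 81.8 is true
  lint checks passing: no → false
  targets protected branch: no → false
  target branch ∈ {hotfix, main, release}: hotfix is in the set → true
  approvals < 2: 6 < 2 is false
  NOT CODEOWNER approved: no → true
  PR age between 19 hours and 167 hours: 173 in [19, 167] is false
  has merge conflicts: yes → true
  files changed > 701: 476 > 701 is false
  files changed ≤ 780: 476 ≤ 780 is true
  lines changed < 32902: 38794 < 32902 is false
  CI tests passing: yes → true
  CODEOWNER approved: no → false
Combine:
[1.1.2] true → true = true
[1.1.3] true OR false = true
[1.1] true AND true AND true = true
[1.2.1.1] exactly-one(false, true) = true
[1.2.1.2.2] true OR false = true
[1.2.1.2] false AND true = false
[1.2.1] true → false = false
[1.2] NOT false = true
[1.3.1.1.1] true AND false = false
[1.3.1.1] NOT false = true
[1.3.1] NOT true = false
[1.3.2] true OR false = true
[1.3.3] true AND false = false
[1.3] false OR true OR false = true
[1] true AND true AND true = true
[2] exactly-one(false, true) = true
[root] true AND true = true
Overall: true → merged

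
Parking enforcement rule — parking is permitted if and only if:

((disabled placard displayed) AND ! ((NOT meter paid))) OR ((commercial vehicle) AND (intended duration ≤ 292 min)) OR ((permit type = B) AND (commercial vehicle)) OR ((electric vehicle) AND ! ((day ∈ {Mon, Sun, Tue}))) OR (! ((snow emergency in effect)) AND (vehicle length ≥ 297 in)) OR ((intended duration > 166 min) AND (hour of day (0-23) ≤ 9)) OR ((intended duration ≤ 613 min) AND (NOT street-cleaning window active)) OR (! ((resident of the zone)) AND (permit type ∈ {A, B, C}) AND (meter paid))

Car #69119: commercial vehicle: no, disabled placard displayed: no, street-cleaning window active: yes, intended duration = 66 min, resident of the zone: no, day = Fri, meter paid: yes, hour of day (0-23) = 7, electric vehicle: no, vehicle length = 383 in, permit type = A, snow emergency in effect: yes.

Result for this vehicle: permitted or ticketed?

Permitted

Atomic conditions:
  disabled placard displayed: no → false
  NOT meter paid: yes → false
  commercial vehicle: no → false
  intended duration ≤ 292 min: 66 ≤ 292 is true
  permit type = B: A == B is false
  electric vehicle: no → false
  day ∈ {Mon, Sun, Tue}: Fri is not in the set → false
  snow emergency in effect: yes → true
  vehicle length ≥ 297 in: 383 ≥ 297 is true
  intended duration > 166 min: 66 > 166 is false
  hour of day (0-23) ≤ 9: 7 ≤ 9 is true
  intended duration ≤ 613 min: 66 ≤ 613 is true
  NOT street-cleaning window active: yes → false
  resident of the zone: no → false
  permit type ∈ {A, B, C}: A is in the set → true
  meter paid: yes → true
Combine:
[1.2] NOT false = true
[1] false AND true = false
[2] false AND true = false
[3] false AND false = false
[4.2] NOT false = true
[4] false AND true = false
[5.1] NOT true = false
[5] false AND true = false
[6] false AND true = false
[7] true AND false = false
[8.1] NOT false = true
[8] true AND true AND true = true
[root] false OR false OR false OR false OR false OR false OR false OR true = true
Overall: true → permitted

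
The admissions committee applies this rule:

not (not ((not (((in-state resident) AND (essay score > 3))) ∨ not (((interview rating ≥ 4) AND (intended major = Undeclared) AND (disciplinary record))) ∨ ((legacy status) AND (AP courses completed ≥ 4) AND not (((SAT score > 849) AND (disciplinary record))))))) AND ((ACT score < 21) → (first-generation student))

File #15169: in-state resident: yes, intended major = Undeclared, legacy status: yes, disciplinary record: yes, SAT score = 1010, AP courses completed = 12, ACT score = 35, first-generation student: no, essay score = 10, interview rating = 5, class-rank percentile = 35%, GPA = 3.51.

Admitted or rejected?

Rejected

Atomic conditions:
  in-state resident: yes → true
  essay score > 3: 10 > 3 is true
  interview rating ≥ 4: 5 ≥ 4 is true
  intended major = Undeclared: Undeclared == Undeclared is true
  disciplinary record: yes → true
  legacy status: yes → true
  AP courses completed ≥ 4: 12 ≥ 4 is true
  SAT score > 849: 1010 > 849 is true
  ACT score < 21: 35 < 21 is false
  first-generation student: no → false
Combine:
[1.1.1.1.1] true AND true = true
[1.1.1.1] NOT true = false
[1.1.1.2.1] true AND true AND true = true
[1.1.1.2] NOT true = false
[1.1.1.3.3.1] true AND true = true
[1.1.1.3.3] NOT true = false
[1.1.1.3] true AND true AND false = false
[1.1.1] false OR false OR false = false
[1.1] NOT false = true
[1] NOT true = false
[2] false → false (antecedent false ⇒ implication holds) = true
[root] false AND true = false
Overall: false → rejected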